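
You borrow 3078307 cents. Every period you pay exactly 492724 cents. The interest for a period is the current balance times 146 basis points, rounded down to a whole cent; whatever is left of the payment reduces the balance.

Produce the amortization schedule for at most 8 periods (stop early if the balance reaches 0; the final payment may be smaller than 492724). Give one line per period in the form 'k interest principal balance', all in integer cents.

1 44943 447781 2630526
2 38405 454319 2176207
3 31772 460952 1715255
4 25042 467682 1247573
5 18214 474510 773063
6 11286 481438 291625
7 4257 291625 0

1. interest=⌊3078307·146/10000⌋=44943; principal=492724-44943=447781; balance=3078307-447781=2630526
2. interest=⌊2630526·146/10000⌋=38405; principal=492724-38405=454319; balance=2630526-454319=2176207
3. interest=⌊2176207·146/10000⌋=31772; principal=492724-31772=460952; balance=2176207-460952=1715255
4. interest=⌊1715255·146/10000⌋=25042; principal=492724-25042=467682; balance=1715255-467682=1247573
5. interest=⌊1247573·146/10000⌋=18214; principal=492724-18214=474510; balance=1247573-474510=773063
6. interest=⌊773063·146/10000⌋=11286; principal=492724-11286=481438; balance=773063-481438=291625
7. interest=⌊291625·146/10000⌋=4257; principal=min(492724-4257,291625)=291625; balance=291625-291625=0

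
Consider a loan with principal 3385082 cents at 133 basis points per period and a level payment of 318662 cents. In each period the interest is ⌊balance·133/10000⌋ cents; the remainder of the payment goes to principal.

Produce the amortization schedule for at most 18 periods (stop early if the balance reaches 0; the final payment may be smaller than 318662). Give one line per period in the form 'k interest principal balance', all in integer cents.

1 45021 273641 3111441
2 41382 277280 2834161
3 37694 280968 2553193
4 33957 284705 2268488
5 30170 288492 1979996
6 26333 292329 1687667
7 22445 296217 1391450
8 18506 300156 1091294
9 14514 304148 787146
10 10469 308193 478953
11 6370 312292 166661
12 2216 166661 0

1. interest=⌊3385082·133/10000⌋=45021; principal=318662-45021=273641; balance=3385082-273641=3111441
2. interest=⌊3111441·133/10000⌋=41382; principal=318662-41382=277280; balance=3111441-277280=2834161
3. interest=⌊2834161·133/10000⌋=37694; principal=318662-37694=280968; balance=2834161-280968=2553193
4. interest=⌊2553193·133/10000⌋=33957; principal=318662-33957=284705; balance=2553193-284705=2268488
5. interest=⌊2268488·133/10000⌋=30170; principal=318662-30170=288492; balance=2268488-288492=1979996
6. interest=⌊1979996·133/10000⌋=26333; principal=318662-26333=292329; balance=1979996-292329=1687667
7. interest=⌊1687667·133/10000⌋=22445; principal=318662-22445=296217; balance=1687667-296217=1391450
8. interest=⌊1391450·133/10000⌋=18506; principal=318662-18506=300156; balance=1391450-300156=1091294
9. interest=⌊1091294·133/10000⌋=14514; principal=318662-14514=304148; balance=1091294-304148=787146
10. interest=⌊787146·133/10000⌋=10469; principal=318662-10469=308193; balance=787146-308193=478953
11. interest=⌊478953·133/10000⌋=6370; principal=318662-6370=312292; balance=478953-312292=166661
12. interest=⌊166661·133/10000⌋=2216; principal=min(318662-2216,166661)=166661; balance=166661-166661=0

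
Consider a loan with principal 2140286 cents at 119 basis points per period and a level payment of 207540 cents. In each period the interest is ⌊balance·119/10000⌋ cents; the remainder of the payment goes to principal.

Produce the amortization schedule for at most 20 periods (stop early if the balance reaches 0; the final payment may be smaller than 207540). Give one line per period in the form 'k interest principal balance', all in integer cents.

1 25469 182071 1958215
2 23302 184238 1773977
3 21110 186430 1587547
4 18891 188649 1398898
5 16646 190894 1208004
6 14375 193165 1014839
7 12076 195464 819375
8 9750 197790 621585
9 7396 200144 421441
10 5015 202525 218916
11 2605 204935 13981
12 166 13981 0

1. interest=⌊2140286·119/10000⌋=25469; principal=207540-25469=182071; balance=2140286-182071=1958215
2. interest=⌊1958215·119/10000⌋=23302; principal=207540-23302=184238; balance=1958215-184238=1773977
3. interest=⌊1773977·119/10000⌋=21110; principal=207540-21110=186430; balance=1773977-186430=1587547
4. interest=⌊1587547·119/10000⌋=18891; principal=207540-18891=188649; balance=1587547-188649=1398898
5. interest=⌊1398898·119/10000⌋=16646; principal=207540-16646=190894; balance=1398898-190894=1208004
6. interest=⌊1208004·119/10000⌋=14375; principal=207540-14375=193165; balance=1208004-193165=1014839
7. interest=⌊1014839·119/10000⌋=12076; principal=207540-12076=195464; balance=1014839-195464=819375
8. interest=⌊819375·119/10000⌋=9750; principal=207540-9750=197790; balance=819375-197790=621585
9. interest=⌊621585·119/10000⌋=7396; principal=207540-7396=200144; balance=621585-200144=421441
10. interest=⌊421441·119/10000⌋=5015; principal=207540-5015=202525; balance=421441-202525=218916
11. interest=⌊218916·119/10000⌋=2605; principal=207540-2605=204935; balance=218916-204935=13981
12. interest=⌊13981·119/10000⌋=166; principal=min(207540-166,13981)=13981; balance=13981-13981=0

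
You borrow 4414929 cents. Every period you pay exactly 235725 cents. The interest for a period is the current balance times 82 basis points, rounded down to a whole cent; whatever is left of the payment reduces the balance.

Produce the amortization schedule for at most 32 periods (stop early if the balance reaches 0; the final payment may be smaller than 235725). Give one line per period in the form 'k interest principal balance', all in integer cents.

1. interest=⌊4414929·82/10000⌋=36202; principal=235725-36202=199523; balance=4414929-199523=4215406
2. interest=⌊4215406·82/10000⌋=34566; principal=235725-34566=201159; balance=4215406-201159=4014247
3. interest=⌊4014247·82/10000⌋=32916; principal=235725-32916=202809; balance=4014247-202809=3811438
4. interest=⌊3811438·82/10000⌋=31253; principal=235725-31253=204472; balance=3811438-204472=3606966
5. interest=⌊3606966·82/10000⌋=29577; principal=235725-29577=206148; balance=3606966-206148=3400818
6. interest=⌊3400818·82/10000⌋=27886; principal=235725-27886=207839; balance=3400818-207839=3192979
7. interest=⌊3192979·82/10000⌋=26182; principal=235725-26182=209543; balance=3192979-209543=2983436
8. interest=⌊2983436·82/10000⌋=24464; principal=235725-24464=211261; balance=2983436-211261=2772175
9. interest=⌊2772175·82/10000⌋=22731; principal=235725-22731=212994; balance=2772175-212994=2559181
10. interest=⌊2559181·82/10000⌋=20985; principal=235725-20985=214740; balance=2559181-214740=2344441
11. interest=⌊2344441·82/10000⌋=19224; principal=235725-19224=216501; balance=2344441-216501=2127940
12. interest=⌊2127940·82/10000⌋=17449; principal=235725-17449=218276; balance=2127940-218276=1909664
13. interest=⌊1909664·82/10000⌋=15659; principal=235725-15659=220066; balance=1909664-220066=1689598
14. interest=⌊1689598·82/10000⌋=13854; principal=235725-13854=221871; balance=1689598-221871=1467727
15. interest=⌊1467727·82/10000⌋=12035; principal=235725-12035=223690; balance=1467727-223690=1244037
16. interest=⌊1244037·82/10000⌋=10201; principal=235725-10201=225524; balance=1244037-225524=1018513
17. interest=⌊1018513·82/10000⌋=8351; principal=235725-8351=227374; balance=1018513-227374=791139
18. interest=⌊791139·82/10000⌋=6487; principal=235725-6487=229238; balance=791139-229238=561901
19. interest=⌊561901·82/10000⌋=4607; principal=235725-4607=231118; balance=561901-231118=330783
20. interest=⌊330783·82/10000⌋=2712; principal=235725-2712=233013; balance=330783-233013=97770
21. interest=⌊97770·82/10000⌋=801; principal=min(235725-801,97770)=97770; balance=97770-97770=0

1 36202 199523 4215406
2 34566 201159 4014247
3 32916 202809 3811438
4 31253 204472 3606966
5 29577 206148 3400818
6 27886 207839 3192979
7 26182 209543 2983436
8 24464 211261 2772175
9 22731 212994 2559181
10 20985 214740 2344441
11 19224 216501 2127940
12 17449 218276 1909664
13 15659 220066 1689598
14 13854 221871 1467727
15 12035 223690 1244037
16 10201 225524 1018513
17 8351 227374 791139
18 6487 229238 561901
19 4607 231118 330783
20 2712 233013 97770
21 801 97770 0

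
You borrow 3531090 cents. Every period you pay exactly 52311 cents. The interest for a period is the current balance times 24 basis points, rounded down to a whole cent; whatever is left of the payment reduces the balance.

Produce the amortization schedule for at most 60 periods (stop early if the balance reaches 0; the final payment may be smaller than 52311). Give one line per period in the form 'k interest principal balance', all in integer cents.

1. interest=⌊3531090·24/10000⌋=8474; principal=52311-8474=43837; balance=3531090-43837=3487253
2. interest=⌊3487253·24/10000⌋=8369; principal=52311-8369=43942; balance=3487253-43942=3443311
3. interest=⌊3443311·24/10000⌋=8263; principal=52311-8263=44048; balance=3443311-44048=3399263
4. interest=⌊3399263·24/10000⌋=8158; principal=52311-8158=44153; balance=3399263-44153=3355110
5. interest=⌊3355110·24/10000⌋=8052; principal=52311-8052=44259; balance=3355110-44259=3310851
6. interest=⌊3310851·24/10000⌋=7946; principal=52311-7946=44365; balance=3310851-44365=3266486
7. interest=⌊3266486·24/10000⌋=7839; principal=52311-7839=44472; balance=3266486-44472=3222014
8. interest=⌊3222014·24/10000⌋=7732; principal=52311-7732=44579; balance=3222014-44579=3177435
9. interest=⌊3177435·24/10000⌋=7625; principal=52311-7625=44686; balance=3177435-44686=3132749
10. interest=⌊3132749·24/10000⌋=7518; principal=52311-7518=44793; balance=3132749-44793=3087956
11. interest=⌊3087956·24/10000⌋=7411; principal=52311-7411=44900; balance=3087956-44900=3043056
12. interest=⌊3043056·24/10000⌋=7303; principal=52311-7303=45008; balance=3043056-45008=2998048
13. interest=⌊2998048·24/10000⌋=7195; principal=52311-7195=45116; balance=2998048-45116=2952932
14. interest=⌊2952932·24/10000⌋=7087; principal=52311-7087=45224; balance=2952932-45224=2907708
15. interest=⌊2907708·24/10000⌋=6978; principal=52311-6978=45333; balance=2907708-45333=2862375
16. interest=⌊2862375·24/10000⌋=6869; principal=52311-6869=45442; balance=2862375-45442=2816933
17. interest=⌊2816933·24/10000⌋=6760; principal=52311-6760=45551; balance=2816933-45551=2771382
18. interest=⌊2771382·24/10000⌋=6651; principal=52311-6651=45660; balance=2771382-45660=2725722
19. interest=⌊2725722·24/10000⌋=6541; principal=52311-6541=45770; balance=2725722-45770=2679952
20. interest=⌊2679952·24/10000⌋=6431; principal=52311-6431=45880; balance=2679952-45880=2634072
21. interest=⌊2634072·24/10000⌋=6321; principal=52311-6321=45990; balance=2634072-45990=2588082
22. interest=⌊2588082·24/10000⌋=6211; principal=52311-6211=46100; balance=2588082-46100=2541982
23. interest=⌊2541982·24/10000⌋=6100; principal=52311-6100=46211; balance=2541982-46211=2495771
24. interest=⌊2495771·24/10000⌋=5989; principal=52311-5989=46322; balance=2495771-46322=2449449
25. interest=⌊2449449·24/10000⌋=5878; principal=52311-5878=46433; balance=2449449-46433=2403016
26. interest=⌊2403016·24/10000⌋=5767; principal=52311-5767=46544; balance=2403016-46544=2356472
27. interest=⌊2356472·24/10000⌋=5655; principal=52311-5655=46656; balance=2356472-46656=2309816
28. interest=⌊2309816·24/10000⌋=5543; principal=52311-5543=46768; balance=2309816-46768=2263048
29. interest=⌊2263048·24/10000⌋=5431; principal=52311-5431=46880; balance=2263048-46880=2216168
30. interest=⌊2216168·24/10000⌋=5318; principal=52311-5318=46993; balance=2216168-46993=2169175
31. interest=⌊2169175·24/10000⌋=5206; principal=52311-5206=47105; balance=2169175-47105=2122070
32. interest=⌊2122070·24/10000⌋=5092; principal=52311-5092=47219; balance=2122070-47219=2074851
33. interest=⌊2074851·24/10000⌋=4979; principal=52311-4979=47332; balance=2074851-47332=2027519
34. interest=⌊2027519·24/10000⌋=4866; principal=52311-4866=47445; balance=2027519-47445=1980074
35. interest=⌊1980074·24/10000⌋=4752; principal=52311-4752=47559; balance=1980074-47559=1932515
36. interest=⌊1932515·24/10000⌋=4638; principal=52311-4638=47673; balance=1932515-47673=1884842
37. interest=⌊1884842·24/10000⌋=4523; principal=52311-4523=47788; balance=1884842-47788=1837054
38. interest=⌊1837054·24/10000⌋=4408; principal=52311-4408=47903; balance=1837054-47903=1789151
39. interest=⌊1789151·24/10000⌋=4293; principal=52311-4293=48018; balance=1789151-48018=1741133
40. interest=⌊1741133·24/10000⌋=4178; principal=52311-4178=48133; balance=1741133-48133=1693000
41. interest=⌊1693000·24/10000⌋=4063; principal=52311-4063=48248; balance=1693000-48248=1644752
42. interest=⌊1644752·24/10000⌋=3947; principal=52311-3947=48364; balance=1644752-48364=1596388
43. interest=⌊1596388·24/10000⌋=3831; principal=52311-3831=48480; balance=1596388-48480=1547908
44. interest=⌊1547908·24/10000⌋=3714; principal=52311-3714=48597; balance=1547908-48597=1499311
45. interest=⌊1499311·24/10000⌋=3598; principal=52311-3598=48713; balance=1499311-48713=1450598
46. interest=⌊1450598·24/10000⌋=3481; principal=52311-3481=48830; balance=1450598-48830=1401768
47. interest=⌊1401768·24/10000⌋=3364; principal=52311-3364=48947; balance=1401768-48947=1352821
48. interest=⌊1352821·24/10000⌋=3246; principal=52311-3246=49065; balance=1352821-49065=1303756
49. interest=⌊1303756·24/10000⌋=3129; principal=52311-3129=49182; balance=1303756-49182=1254574
50. interest=⌊1254574·24/10000⌋=3010; principal=52311-3010=49301; balance=1254574-49301=1205273
51. interest=⌊1205273·24/10000⌋=2892; principal=52311-2892=49419; balance=1205273-49419=1155854
52. interest=⌊1155854·24/10000⌋=2774; principal=52311-2774=49537; balance=1155854-49537=1106317
53. interest=⌊1106317·24/10000⌋=2655; principal=52311-2655=49656; balance=1106317-49656=1056661
54. interest=⌊1056661·24/10000⌋=2535; principal=52311-2535=49776; balance=1056661-49776=1006885
55. interest=⌊1006885·24/10000⌋=2416; principal=52311-2416=49895; balance=1006885-49895=956990
56. interest=⌊956990·24/10000⌋=2296; principal=52311-2296=50015; balance=956990-50015=906975
57. interest=⌊906975·24/10000⌋=2176; principal=52311-2176=50135; balance=906975-50135=856840
58. interest=⌊856840·24/10000⌋=2056; principal=52311-2056=50255; balance=856840-50255=806585
59. interest=⌊806585·24/10000⌋=1935; principal=52311-1935=50376; balance=806585-50376=756209
60. interest=⌊756209·24/10000⌋=1814; principal=52311-1814=50497; balance=756209-50497=705712

1 8474 43837 3487253
2 8369 43942 3443311
3 8263 44048 3399263
4 8158 44153 3355110
5 8052 44259 3310851
6 7946 44365 3266486
7 7839 44472 3222014
8 7732 44579 3177435
9 7625 44686 3132749
10 7518 44793 3087956
11 7411 44900 3043056
12 7303 45008 2998048
13 7195 45116 2952932
14 7087 45224 2907708
15 6978 45333 2862375
16 6869 45442 2816933
17 6760 45551 2771382
18 6651 45660 2725722
19 6541 45770 2679952
20 6431 45880 2634072
21 6321 45990 2588082
22 6211 46100 2541982
23 6100 46211 2495771
24 5989 46322 2449449
25 5878 46433 2403016
26 5767 46544 2356472
27 5655 46656 2309816
28 5543 46768 2263048
29 5431 46880 2216168
30 5318 46993 2169175
31 5206 47105 2122070
32 5092 47219 2074851
33 4979 47332 2027519
34 4866 47445 1980074
35 4752 47559 1932515
36 4638 47673 1884842
37 4523 47788 1837054
38 4408 47903 1789151
39 4293 48018 1741133
40 4178 48133 1693000
41 4063 48248 1644752
42 3947 48364 1596388
43 3831 48480 1547908
44 3714 48597 1499311
45 3598 48713 1450598
46 3481 48830 1401768
47 3364 48947 1352821
48 3246 49065 1303756
49 3129 49182 1254574
50 3010 49301 1205273
51 2892 49419 1155854
52 2774 49537 1106317
53 2655 49656 1056661
54 2535 49776 1006885
55 2416 49895 956990
56 2296 50015 906975
57 2176 50135 856840
58 2056 50255 806585
59 1935 50376 756209
60 1814 50497 705712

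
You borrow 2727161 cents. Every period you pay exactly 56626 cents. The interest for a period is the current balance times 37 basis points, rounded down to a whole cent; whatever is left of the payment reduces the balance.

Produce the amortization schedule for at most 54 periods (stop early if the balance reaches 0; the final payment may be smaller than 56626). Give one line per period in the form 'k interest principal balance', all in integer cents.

1 10090 46536 2680625
2 9918 46708 2633917
3 9745 46881 2587036
4 9572 47054 2539982
5 9397 47229 2492753
6 9223 47403 2445350
7 9047 47579 2397771
8 8871 47755 2350016
9 8695 47931 2302085
10 8517 48109 2253976
11 8339 48287 2205689
12 8161 48465 2157224
13 7981 48645 2108579
14 7801 48825 2059754
15 7621 49005 2010749
16 7439 49187 1961562
17 7257 49369 1912193
18 7075 49551 1862642
19 6891 49735 1812907
20 6707 49919 1762988
21 6523 50103 1712885
22 6337 50289 1662596
23 6151 50475 1612121
24 5964 50662 1561459
25 5777 50849 1510610
26 5589 51037 1459573
27 5400 51226 1408347
28 5210 51416 1356931
29 5020 51606 1305325
30 4829 51797 1253528
31 4638 51988 1201540
32 4445 52181 1149359
33 4252 52374 1096985
34 4058 52568 1044417
35 3864 52762 991655
36 3669 52957 938698
37 3473 53153 885545
38 3276 53350 832195
39 3079 53547 778648
40 2880 53746 724902
41 2682 53944 670958
42 2482 54144 616814
43 2282 54344 562470
44 2081 54545 507925
45 1879 54747 453178
46 1676 54950 398228
47 1473 55153 343075
48 1269 55357 287718
49 1064 55562 232156
50 858 55768 176388
51 652 55974 120414
52 445 56181 64233
53 237 56389 7844
54 29 7844 0

1. interest=⌊2727161·37/10000⌋=10090; principal=56626-10090=46536; balance=2727161-46536=2680625
2. interest=⌊2680625·37/10000⌋=9918; principal=56626-9918=46708; balance=2680625-46708=2633917
3. interest=⌊2633917·37/10000⌋=9745; principal=56626-9745=46881; balance=2633917-46881=2587036
4. interest=⌊2587036·37/10000⌋=9572; principal=56626-9572=47054; balance=2587036-47054=2539982
5. interest=⌊2539982·37/10000⌋=9397; principal=56626-9397=47229; balance=2539982-47229=2492753
6. interest=⌊2492753·37/10000⌋=9223; principal=56626-9223=47403; balance=2492753-47403=2445350
7. interest=⌊2445350·37/10000⌋=9047; principal=56626-9047=47579; balance=2445350-47579=2397771
8. interest=⌊2397771·37/10000⌋=8871; principal=56626-8871=47755; balance=2397771-47755=2350016
9. interest=⌊2350016·37/10000⌋=8695; principal=56626-8695=47931; balance=2350016-47931=2302085
10. interest=⌊2302085·37/10000⌋=8517; principal=56626-8517=48109; balance=2302085-48109=2253976
11. interest=⌊2253976·37/10000⌋=8339; principal=56626-8339=48287; balance=2253976-48287=2205689
12. interest=⌊2205689·37/10000⌋=8161; principal=56626-8161=48465; balance=2205689-48465=2157224
13. interest=⌊2157224·37/10000⌋=7981; principal=56626-7981=48645; balance=2157224-48645=2108579
14. interest=⌊2108579·37/10000⌋=7801; principal=56626-7801=48825; balance=2108579-48825=2059754
15. interest=⌊2059754·37/10000⌋=7621; principal=56626-7621=49005; balance=2059754-49005=2010749
16. interest=⌊2010749·37/10000⌋=7439; principal=56626-7439=49187; balance=2010749-49187=1961562
17. interest=⌊1961562·37/10000⌋=7257; principal=56626-7257=49369; balance=1961562-49369=1912193
18. interest=⌊1912193·37/10000⌋=7075; principal=56626-7075=49551; balance=1912193-49551=1862642
19. interest=⌊1862642·37/10000⌋=6891; principal=56626-6891=49735; balance=1862642-49735=1812907
20. interest=⌊1812907·37/10000⌋=6707; principal=56626-6707=49919; balance=1812907-49919=1762988
21. interest=⌊1762988·37/10000⌋=6523; principal=56626-6523=50103; balance=1762988-50103=1712885
22. interest=⌊1712885·37/10000⌋=6337; principal=56626-6337=50289; balance=1712885-50289=1662596
23. interest=⌊1662596·37/10000⌋=6151; principal=56626-6151=50475; balance=1662596-50475=1612121
24. interest=⌊1612121·37/10000⌋=5964; principal=56626-5964=50662; balance=1612121-50662=1561459
25. interest=⌊1561459·37/10000⌋=5777; principal=56626-5777=50849; balance=1561459-50849=1510610
26. interest=⌊1510610·37/10000⌋=5589; principal=56626-5589=51037; balance=1510610-51037=1459573
27. interest=⌊1459573·37/10000⌋=5400; principal=56626-5400=51226; balance=1459573-51226=1408347
28. interest=⌊1408347·37/10000⌋=5210; principal=56626-5210=51416; balance=1408347-51416=1356931
29. interest=⌊1356931·37/10000⌋=5020; principal=56626-5020=51606; balance=1356931-51606=1305325
30. interest=⌊1305325·37/10000⌋=4829; principal=56626-4829=51797; balance=1305325-51797=1253528
31. interest=⌊1253528·37/10000⌋=4638; principal=56626-4638=51988; balance=1253528-51988=1201540
32. interest=⌊1201540·37/10000⌋=4445; principal=56626-4445=52181; balance=1201540-52181=1149359
33. interest=⌊1149359·37/10000⌋=4252; principal=56626-4252=52374; balance=1149359-52374=1096985
34. interest=⌊1096985·37/10000⌋=4058; principal=56626-4058=52568; balance=1096985-52568=1044417
35. interest=⌊1044417·37/10000⌋=3864; principal=56626-3864=52762; balance=1044417-52762=991655
36. interest=⌊991655·37/10000⌋=3669; principal=56626-3669=52957; balance=991655-52957=938698
37. interest=⌊938698·37/10000⌋=3473; principal=56626-3473=53153; balance=938698-53153=885545
38. interest=⌊885545·37/10000⌋=3276; principal=56626-3276=53350; balance=885545-53350=832195
39. interest=⌊832195·37/10000⌋=3079; principal=56626-3079=53547; balance=832195-53547=778648
40. interest=⌊778648·37/10000⌋=2880; principal=56626-2880=53746; balance=778648-53746=724902
41. interest=⌊724902·37/10000⌋=2682; principal=56626-2682=53944; balance=724902-53944=670958
42. interest=⌊670958·37/10000⌋=2482; principal=56626-2482=54144; balance=670958-54144=616814
43. interest=⌊616814·37/10000⌋=2282; principal=56626-2282=54344; balance=616814-54344=562470
44. interest=⌊562470·37/10000⌋=2081; principal=56626-2081=54545; balance=562470-54545=507925
45. interest=⌊507925·37/10000⌋=1879; principal=56626-1879=54747; balance=507925-54747=453178
46. interest=⌊453178·37/10000⌋=1676; principal=56626-1676=54950; balance=453178-54950=398228
47. interest=⌊398228·37/10000⌋=1473; principal=56626-1473=55153; balance=398228-55153=343075
48. interest=⌊343075·37/10000⌋=1269; principal=56626-1269=55357; balance=343075-55357=287718
49. interest=⌊287718·37/10000⌋=1064; principal=56626-1064=55562; balance=287718-55562=232156
50. interest=⌊232156·37/10000⌋=858; principal=56626-858=55768; balance=232156-55768=176388
51. interest=⌊176388·37/10000⌋=652; principal=56626-652=55974; balance=176388-55974=120414
52. interest=⌊120414·37/10000⌋=445; principal=56626-445=56181; balance=120414-56181=64233
53. interest=⌊64233·37/10000⌋=237; principal=56626-237=56389; balance=64233-56389=7844
54. interest=⌊7844·37/10000⌋=29; principal=min(56626-29,7844)=7844; balance=7844-7844=0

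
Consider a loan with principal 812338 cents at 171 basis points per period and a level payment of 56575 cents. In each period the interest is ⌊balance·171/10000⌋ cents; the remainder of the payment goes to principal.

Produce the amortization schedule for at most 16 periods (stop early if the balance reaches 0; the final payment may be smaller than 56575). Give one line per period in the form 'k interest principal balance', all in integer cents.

1. interest=⌊812338·171/10000⌋=13890; principal=56575-13890=42685; balance=812338-42685=769653
2. interest=⌊769653·171/10000⌋=13161; principal=56575-13161=43414; balance=769653-43414=726239
3. interest=⌊726239·171/10000⌋=12418; principal=56575-12418=44157; balance=726239-44157=682082
4. interest=⌊682082·171/10000⌋=11663; principal=56575-11663=44912; balance=682082-44912=637170
5. interest=⌊637170·171/10000⌋=10895; principal=56575-10895=45680; balance=637170-45680=591490
6. interest=⌊591490·171/10000⌋=10114; principal=56575-10114=46461; balance=591490-46461=545029
7. interest=⌊545029·171/10000⌋=9319; principal=56575-9319=47256; balance=545029-47256=497773
8. interest=⌊497773·171/10000⌋=8511; principal=56575-8511=48064; balance=497773-48064=449709
9. interest=⌊449709·171/10000⌋=7690; principal=56575-7690=48885; balance=449709-48885=400824
10. interest=⌊400824·171/10000⌋=6854; principal=56575-6854=49721; balance=400824-49721=351103
11. interest=⌊351103·171/10000⌋=6003; principal=56575-6003=50572; balance=351103-50572=300531
12. interest=⌊300531·171/10000⌋=5139; principal=56575-5139=51436; balance=300531-51436=249095
13. interest=⌊249095·171/10000⌋=4259; principal=56575-4259=52316; balance=249095-52316=196779
14. interest=⌊196779·171/10000⌋=3364; principal=56575-3364=53211; balance=196779-53211=143568
15. interest=⌊143568·171/10000⌋=2455; principal=56575-2455=54120; balance=143568-54120=89448
16. interest=⌊89448·171/10000⌋=1529; principal=56575-1529=55046; balance=89448-55046=34402

1 13890 42685 769653
2 13161 43414 726239
3 12418 44157 682082
4 11663 44912 637170
5 10895 45680 591490
6 10114 46461 545029
7 9319 47256 497773
8 8511 48064 449709
9 7690 48885 400824
10 6854 49721 351103
11 6003 50572 300531
12 5139 51436 249095
13 4259 52316 196779
14 3364 53211 143568
15 2455 54120 89448
16 1529 55046 34402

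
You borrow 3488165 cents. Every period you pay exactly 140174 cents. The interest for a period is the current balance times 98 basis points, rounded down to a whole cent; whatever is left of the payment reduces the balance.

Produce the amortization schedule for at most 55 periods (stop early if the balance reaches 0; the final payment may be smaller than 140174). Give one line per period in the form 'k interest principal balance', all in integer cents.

1 34184 105990 3382175
2 33145 107029 3275146
3 32096 108078 3167068
4 31037 109137 3057931
5 29967 110207 2947724
6 28887 111287 2836437
7 27797 112377 2724060
8 26695 113479 2610581
9 25583 114591 2495990
10 24460 115714 2380276
11 23326 116848 2263428
12 22181 117993 2145435
13 21025 119149 2026286
14 19857 120317 1905969
15 18678 121496 1784473
16 17487 122687 1661786
17 16285 123889 1537897
18 15071 125103 1412794
19 13845 126329 1286465
20 12607 127567 1158898
21 11357 128817 1030081
22 10094 130080 900001
23 8820 131354 768647
24 7532 132642 636005
25 6232 133942 502063
26 4920 135254 366809
27 3594 136580 230229
28 2256 137918 92311
29 904 92311 0

1. interest=⌊3488165·98/10000⌋=34184; principal=140174-34184=105990; balance=3488165-105990=3382175
2. interest=⌊3382175·98/10000⌋=33145; principal=140174-33145=107029; balance=3382175-107029=3275146
3. interest=⌊3275146·98/10000⌋=32096; principal=140174-32096=108078; balance=3275146-108078=3167068
4. interest=⌊3167068·98/10000⌋=31037; principal=140174-31037=109137; balance=3167068-109137=3057931
5. interest=⌊3057931·98/10000⌋=29967; principal=140174-29967=110207; balance=3057931-110207=2947724
6. interest=⌊2947724·98/10000⌋=28887; principal=140174-28887=111287; balance=2947724-111287=2836437
7. interest=⌊2836437·98/10000⌋=27797; principal=140174-27797=112377; balance=2836437-112377=2724060
8. interest=⌊2724060·98/10000⌋=26695; principal=140174-26695=113479; balance=2724060-113479=2610581
9. interest=⌊2610581·98/10000⌋=25583; principal=140174-25583=114591; balance=2610581-114591=2495990
10. interest=⌊2495990·98/10000⌋=24460; principal=140174-24460=115714; balance=2495990-115714=2380276
11. interest=⌊2380276·98/10000⌋=23326; principal=140174-23326=116848; balance=2380276-116848=2263428
12. interest=⌊2263428·98/10000⌋=22181; principal=140174-22181=117993; balance=2263428-117993=2145435
13. interest=⌊2145435·98/10000⌋=21025; principal=140174-21025=119149; balance=2145435-119149=2026286
14. interest=⌊2026286·98/10000⌋=19857; principal=140174-19857=120317; balance=2026286-120317=1905969
15. interest=⌊1905969·98/10000⌋=18678; principal=140174-18678=121496; balance=1905969-121496=1784473
16. interest=⌊1784473·98/10000⌋=17487; principal=140174-17487=122687; balance=1784473-122687=1661786
17. interest=⌊1661786·98/10000⌋=16285; principal=140174-16285=123889; balance=1661786-123889=1537897
18. interest=⌊1537897·98/10000⌋=15071; principal=140174-15071=125103; balance=1537897-125103=1412794
19. interest=⌊1412794·98/10000⌋=13845; principal=140174-13845=126329; balance=1412794-126329=1286465
20. interest=⌊1286465·98/10000⌋=12607; principal=140174-12607=127567; balance=1286465-127567=1158898
21. interest=⌊1158898·98/10000⌋=11357; principal=140174-11357=128817; balance=1158898-128817=1030081
22. interest=⌊1030081·98/10000⌋=10094; principal=140174-10094=130080; balance=1030081-130080=900001
23. interest=⌊900001·98/10000⌋=8820; principal=140174-8820=131354; balance=900001-131354=768647
24. interest=⌊768647·98/10000⌋=7532; principal=140174-7532=132642; balance=768647-132642=636005
25. interest=⌊636005·98/10000⌋=6232; principal=140174-6232=133942; balance=636005-133942=502063
26. interest=⌊502063·98/10000⌋=4920; principal=140174-4920=135254; balance=502063-135254=366809
27. interest=⌊366809·98/10000⌋=3594; principal=140174-3594=136580; balance=366809-136580=230229
28. interest=⌊230229·98/10000⌋=2256; principal=140174-2256=137918; balance=230229-137918=92311
29. interest=⌊92311·98/10000⌋=904; principal=min(140174-904,92311)=92311; balance=92311-92311=0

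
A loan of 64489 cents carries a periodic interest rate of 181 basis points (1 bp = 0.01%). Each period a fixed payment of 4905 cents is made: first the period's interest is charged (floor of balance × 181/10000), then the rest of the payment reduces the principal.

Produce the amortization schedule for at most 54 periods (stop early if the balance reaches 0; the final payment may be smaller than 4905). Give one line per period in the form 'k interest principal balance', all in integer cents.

1. interest=⌊64489·181/10000⌋=1167; principal=4905-1167=3738; balance=64489-3738=60751
2. interest=⌊60751·181/10000⌋=1099; principal=4905-1099=3806; balance=60751-3806=56945
3. interest=⌊56945·181/10000⌋=1030; principal=4905-1030=3875; balance=56945-3875=53070
4. interest=⌊53070·181/10000⌋=960; principal=4905-960=3945; balance=53070-3945=49125
5. interest=⌊49125·181/10000⌋=889; principal=4905-889=4016; balance=49125-4016=45109
6. interest=⌊45109·181/10000⌋=816; principal=4905-816=4089; balance=45109-4089=41020
7. interest=⌊41020·181/10000⌋=742; principal=4905-742=4163; balance=41020-4163=36857
8. interest=⌊36857·181/10000⌋=667; principal=4905-667=4238; balance=36857-4238=32619
9. interest=⌊32619·181/10000⌋=590; principal=4905-590=4315; balance=32619-4315=28304
10. interest=⌊28304·181/10000⌋=512; principal=4905-512=4393; balance=28304-4393=23911
11. interest=⌊23911·181/10000⌋=432; principal=4905-432=4473; balance=23911-4473=19438
12. interest=⌊19438·181/10000⌋=351; principal=4905-351=4554; balance=19438-4554=14884
13. interest=⌊14884·181/10000⌋=269; principal=4905-269=4636; balance=14884-4636=10248
14. interest=⌊10248·181/10000⌋=185; principal=4905-185=4720; balance=10248-4720=5528
15. interest=⌊5528·181/10000⌋=100; principal=4905-100=4805; balance=5528-4805=723
16. interest=⌊723·181/10000⌋=13; principal=min(4905-13,723)=723; balance=723-723=0

1 1167 3738 60751
2 1099 3806 56945
3 1030 3875 53070
4 960 3945 49125
5 889 4016 45109
6 816 4089 41020
7 742 4163 36857
8 667 4238 32619
9 590 4315 28304
10 512 4393 23911
11 432 4473 19438
12 351 4554 14884
13 269 4636 10248
14 185 4720 5528
15 100 4805 723
16 13 723 0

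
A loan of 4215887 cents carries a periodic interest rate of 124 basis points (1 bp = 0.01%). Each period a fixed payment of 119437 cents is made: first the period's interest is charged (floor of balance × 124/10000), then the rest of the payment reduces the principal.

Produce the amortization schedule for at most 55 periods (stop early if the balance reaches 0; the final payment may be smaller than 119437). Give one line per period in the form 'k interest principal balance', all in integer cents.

1 52276 67161 4148726
2 51444 67993 4080733
3 50601 68836 4011897
4 49747 69690 3942207
5 48883 70554 3871653
6 48008 71429 3800224
7 47122 72315 3727909
8 46226 73211 3654698
9 45318 74119 3580579
10 44399 75038 3505541
11 43468 75969 3429572
12 42526 76911 3352661
13 41572 77865 3274796
14 40607 78830 3195966
15 39629 79808 3116158
16 38640 80797 3035361
17 37638 81799 2953562
18 36624 82813 2870749
19 35597 83840 2786909
20 34557 84880 2702029
21 33505 85932 2616097
22 32439 86998 2529099
23 31360 88077 2441022
24 30268 89169 2351853
25 29162 90275 2261578
26 28043 91394 2170184
27 26910 92527 2077657
28 25762 93675 1983982
29 24601 94836 1889146
30 23425 96012 1793134
31 22234 97203 1695931
32 21029 98408 1597523
33 19809 99628 1497895
34 18573 100864 1397031
35 17323 102114 1294917
36 16056 103381 1191536
37 14775 104662 1086874
38 13477 105960 980914
39 12163 107274 873640
40 10833 108604 765036
41 9486 109951 655085
42 8123 111314 543771
43 6742 112695 431076
44 5345 114092 316984
45 3930 115507 201477
46 2498 116939 84538
47 1048 84538 0

1. interest=⌊4215887·124/10000⌋=52276; principal=119437-52276=67161; balance=4215887-67161=4148726
2. interest=⌊4148726·124/10000⌋=51444; principal=119437-51444=67993; balance=4148726-67993=4080733
3. interest=⌊4080733·124/10000⌋=50601; principal=119437-50601=68836; balance=4080733-68836=4011897
4. interest=⌊4011897·124/10000⌋=49747; principal=119437-49747=69690; balance=4011897-69690=3942207
5. interest=⌊3942207·124/10000⌋=48883; principal=119437-48883=70554; balance=3942207-70554=3871653
6. interest=⌊3871653·124/10000⌋=48008; principal=119437-48008=71429; balance=3871653-71429=3800224
7. interest=⌊3800224·124/10000⌋=47122; principal=119437-47122=72315; balance=3800224-72315=3727909
8. interest=⌊3727909·124/10000⌋=46226; principal=119437-46226=73211; balance=3727909-73211=3654698
9. interest=⌊3654698·124/10000⌋=45318; principal=119437-45318=74119; balance=3654698-74119=3580579
10. interest=⌊3580579·124/10000⌋=44399; principal=119437-44399=75038; balance=3580579-75038=3505541
11. interest=⌊3505541·124/10000⌋=43468; principal=119437-43468=75969; balance=3505541-75969=3429572
12. interest=⌊3429572·124/10000⌋=42526; principal=119437-42526=76911; balance=3429572-76911=3352661
13. interest=⌊3352661·124/10000⌋=41572; principal=119437-41572=77865; balance=3352661-77865=3274796
14. interest=⌊3274796·124/10000⌋=40607; principal=119437-40607=78830; balance=3274796-78830=3195966
15. interest=⌊3195966·124/10000⌋=39629; principal=119437-39629=79808; balance=3195966-79808=3116158
16. interest=⌊3116158·124/10000⌋=38640; principal=119437-38640=80797; balance=3116158-80797=3035361
17. interest=⌊3035361·124/10000⌋=37638; principal=119437-37638=81799; balance=3035361-81799=2953562
18. interest=⌊2953562·124/10000⌋=36624; principal=119437-36624=82813; balance=2953562-82813=2870749
19. interest=⌊2870749·124/10000⌋=35597; principal=119437-35597=83840; balance=2870749-83840=2786909
20. interest=⌊2786909·124/10000⌋=34557; principal=119437-34557=84880; balance=2786909-84880=2702029
21. interest=⌊2702029·124/10000⌋=33505; principal=119437-33505=85932; balance=2702029-85932=2616097
22. interest=⌊2616097·124/10000⌋=32439; principal=119437-32439=86998; balance=2616097-86998=2529099
23. interest=⌊2529099·124/10000⌋=31360; principal=119437-31360=88077; balance=2529099-88077=2441022
24. interest=⌊2441022·124/10000⌋=30268; principal=119437-30268=89169; balance=2441022-89169=2351853
25. interest=⌊2351853·124/10000⌋=29162; principal=119437-29162=90275; balance=2351853-90275=2261578
26. interest=⌊2261578·124/10000⌋=28043; principal=119437-28043=91394; balance=2261578-91394=2170184
27. interest=⌊2170184·124/10000⌋=26910; principal=119437-26910=92527; balance=2170184-92527=2077657
28. interest=⌊2077657·124/10000⌋=25762; principal=119437-25762=93675; balance=2077657-93675=1983982
29. interest=⌊1983982·124/10000⌋=24601; principal=119437-24601=94836; balance=1983982-94836=1889146
30. interest=⌊1889146·124/10000⌋=23425; principal=119437-23425=96012; balance=1889146-96012=1793134
31. interest=⌊1793134·124/10000⌋=22234; principal=119437-22234=97203; balance=1793134-97203=1695931
32. interest=⌊1695931·124/10000⌋=21029; principal=119437-21029=98408; balance=1695931-98408=1597523
33. interest=⌊1597523·124/10000⌋=19809; principal=119437-19809=99628; balance=1597523-99628=1497895
34. interest=⌊1497895·124/10000⌋=18573; principal=119437-18573=100864; balance=1497895-100864=1397031
35. interest=⌊1397031·124/10000⌋=17323; principal=119437-17323=102114; balance=1397031-102114=1294917
36. interest=⌊1294917·124/10000⌋=16056; principal=119437-16056=103381; balance=1294917-103381=1191536
37. interest=⌊1191536·124/10000⌋=14775; principal=119437-14775=104662; balance=1191536-104662=1086874
38. interest=⌊1086874·124/10000⌋=13477; principal=119437-13477=105960; balance=1086874-105960=980914
39. interest=⌊980914·124/10000⌋=12163; principal=119437-12163=107274; balance=980914-107274=873640
40. interest=⌊873640·124/10000⌋=10833; principal=119437-10833=108604; balance=873640-108604=765036
41. interest=⌊765036·124/10000⌋=9486; principal=119437-9486=109951; balance=765036-109951=655085
42. interest=⌊655085·124/10000⌋=8123; principal=119437-8123=111314; balance=655085-111314=543771
43. interest=⌊543771·124/10000⌋=6742; principal=119437-6742=112695; balance=543771-112695=431076
44. interest=⌊431076·124/10000⌋=5345; principal=119437-5345=114092; balance=431076-114092=316984
45. interest=⌊316984·124/10000⌋=3930; principal=119437-3930=115507; balance=316984-115507=201477
46. interest=⌊201477·124/10000⌋=2498; principal=119437-2498=116939; balance=201477-116939=84538
47. interest=⌊84538·124/10000⌋=1048; principal=min(119437-1048,84538)=84538; balance=84538-84538=0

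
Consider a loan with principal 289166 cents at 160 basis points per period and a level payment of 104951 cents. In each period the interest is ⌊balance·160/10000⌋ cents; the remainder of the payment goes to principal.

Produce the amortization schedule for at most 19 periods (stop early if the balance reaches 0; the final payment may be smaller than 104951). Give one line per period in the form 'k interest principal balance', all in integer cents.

1. interest=⌊289166·160/10000⌋=4626; principal=104951-4626=100325; balance=289166-100325=188841
2. interest=⌊188841·160/10000⌋=3021; principal=104951-3021=101930; balance=188841-101930=86911
3. interest=⌊86911·160/10000⌋=1390; principal=min(104951-1390,86911)=86911; balance=86911-86911=0

1 4626 100325 188841
2 3021 101930 86911
3 1390 86911 0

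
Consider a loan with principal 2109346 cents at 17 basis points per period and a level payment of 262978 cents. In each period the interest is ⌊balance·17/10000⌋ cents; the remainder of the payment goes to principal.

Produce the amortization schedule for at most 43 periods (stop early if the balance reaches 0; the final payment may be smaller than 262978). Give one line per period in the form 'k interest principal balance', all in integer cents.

1 3585 259393 1849953
2 3144 259834 1590119
3 2703 260275 1329844
4 2260 260718 1069126
5 1817 261161 807965
6 1373 261605 546360
7 928 262050 284310
8 483 262495 21815
9 37 21815 0

1. interest=⌊2109346·17/10000⌋=3585; principal=262978-3585=259393; balance=2109346-259393=1849953
2. interest=⌊1849953·17/10000⌋=3144; principal=262978-3144=259834; balance=1849953-259834=1590119
3. interest=⌊1590119·17/10000⌋=2703; principal=262978-2703=260275; balance=1590119-260275=1329844
4. interest=⌊1329844·17/10000⌋=2260; principal=262978-2260=260718; balance=1329844-260718=1069126
5. interest=⌊1069126·17/10000⌋=1817; principal=262978-1817=261161; balance=1069126-261161=807965
6. interest=⌊807965·17/10000⌋=1373; principal=262978-1373=261605; balance=807965-261605=546360
7. interest=⌊546360·17/10000⌋=928; principal=262978-928=262050; balance=546360-262050=284310
8. interest=⌊284310·17/10000⌋=483; principal=262978-483=262495; balance=284310-262495=21815
9. interest=⌊21815·17/10000⌋=37; principal=min(262978-37,21815)=21815; balance=21815-21815=0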